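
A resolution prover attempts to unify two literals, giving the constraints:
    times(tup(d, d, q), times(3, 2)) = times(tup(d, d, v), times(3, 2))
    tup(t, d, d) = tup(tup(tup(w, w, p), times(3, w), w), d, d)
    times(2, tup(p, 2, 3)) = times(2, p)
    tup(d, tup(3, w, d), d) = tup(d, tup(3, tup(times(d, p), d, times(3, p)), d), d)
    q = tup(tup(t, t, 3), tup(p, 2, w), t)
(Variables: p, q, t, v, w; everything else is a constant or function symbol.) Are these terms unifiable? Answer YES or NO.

Decompose times/2: tup(d, d, q) = tup(d, d, v),  times(3, 2) = times(3, 2).
Decompose tup/3: d = d,  d = d,  q = v.
Delete trivial equation d = d.
Delete trivial equation d = d.
Bind q := v; substituting into the one remaining equation that mentions q gives: v = tup(tup(t, t, 3), tup(p, 2, w), t).
Delete trivial equation times(3, 2) = times(3, 2).
Decompose tup/3: t = tup(tup(w, w, p), times(3, w), w),  d = d,  d = d.
Bind t := tup(tup(w, w, p), times(3, w), w); substituting into the one remaining equation that mentions t gives: v = tup(tup(tup(tup(w, w, p), times(3, w), w), tup(tup(w, w, p), times(3, w), w), 3), tup(p, 2, w), tup(tup(w, w, p), times(3, w), w)).
Delete trivial equation d = d.
Delete trivial equation d = d.
Decompose times/2: 2 = 2,  tup(p, 2, 3) = p.
Delete trivial equation 2 = 2.
Occurs check fails: p occurs in tup(p, 2, 3); the equation p = tup(p, 2, 3) has no finite solution.

NO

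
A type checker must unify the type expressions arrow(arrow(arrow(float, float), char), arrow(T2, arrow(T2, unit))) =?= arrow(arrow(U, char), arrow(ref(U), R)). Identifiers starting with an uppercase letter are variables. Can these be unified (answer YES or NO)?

Decompose arrow/2: arrow(arrow(float, float), char) =?= arrow(U, char),  arrow(T2, arrow(T2, unit)) =?= arrow(ref(U), R).
Decompose arrow/2: arrow(float, float) =?= U,  char =?= char.
Bind U := arrow(float, float); substituting into the one remaining equation that mentions U gives: arrow(T2, arrow(T2, unit)) =?= arrow(ref(arrow(float, float)), R).
Delete trivial equation char =?= char.
Decompose arrow/2: T2 =?= ref(arrow(float, float)),  arrow(T2, unit) =?= R.
Bind T2 := ref(arrow(float, float)); substituting into the remaining equation gives: arrow(ref(arrow(float, float)), unit) =?= R.
Bind R := arrow(ref(arrow(float, float)), unit).
No equations remain and no clash or occurs-check failure arose, so a unifier exists.

YES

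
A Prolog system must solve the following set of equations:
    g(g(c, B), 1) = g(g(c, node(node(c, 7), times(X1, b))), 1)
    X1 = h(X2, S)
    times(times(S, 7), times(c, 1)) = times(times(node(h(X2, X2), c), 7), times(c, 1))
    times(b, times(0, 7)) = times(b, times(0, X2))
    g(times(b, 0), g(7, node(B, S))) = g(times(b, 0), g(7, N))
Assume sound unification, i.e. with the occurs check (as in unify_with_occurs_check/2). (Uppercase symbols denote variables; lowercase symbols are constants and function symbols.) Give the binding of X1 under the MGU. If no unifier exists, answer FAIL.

Decompose g/2: g(c, B) = g(c, node(node(c, 7), times(X1, b))),  1 = 1.
Decompose g/2: c = c,  B = node(node(c, 7), times(X1, b)).
Delete trivial equation c = c.
Bind B := node(node(c, 7), times(X1, b)); substituting into the one remaining equation that mentions B gives: g(times(b, 0), g(7, node(node(node(c, 7), times(X1, b)), S))) = g(times(b, 0), g(7, N)).
Delete trivial equation 1 = 1.
Bind X1 := h(X2, S); substituting into the one remaining equation that mentions X1 gives: g(times(b, 0), g(7, node(node(node(c, 7), times(h(X2, S), b)), S))) = g(times(b, 0), g(7, N)). Substituting into the earlier binding gives B := node(node(c, 7), times(h(X2, S), b)).
Decompose times/2: times(S, 7) = times(node(h(X2, X2), c), 7),  times(c, 1) = times(c, 1).
Decompose times/2: S = node(h(X2, X2), c),  7 = 7.
Bind S := node(h(X2, X2), c); substituting into the one remaining equation that mentions S gives: g(times(b, 0), g(7, node(node(node(c, 7), times(h(X2, node(h(X2, X2), c)), b)), node(h(X2, X2), c)))) = g(times(b, 0), g(7, N)). Substituting into the earlier bindings gives B := node(node(c, 7), times(h(X2, node(h(X2, X2), c)), b)), X1 := h(X2, node(h(X2, X2), c)).
Delete trivial equation 7 = 7.
Delete trivial equation times(c, 1) = times(c, 1).
Decompose times/2: b = b,  times(0, 7) = times(0, X2).
Delete trivial equation b = b.
Decompose times/2: 0 = 0,  7 = X2.
Delete trivial equation 0 = 0.
Bind X2 := 7; substituting into the remaining equation gives: g(times(b, 0), g(7, node(node(node(c, 7), times(h(7, node(h(7, 7), c)), b)), node(h(7, 7), c)))) = g(times(b, 0), g(7, N)). Substituting into the earlier bindings gives B := node(node(c, 7), times(h(7, node(h(7, 7), c)), b)), X1 := h(7, node(h(7, 7), c)), S := node(h(7, 7), c).
Decompose g/2: times(b, 0) = times(b, 0),  g(7, node(node(node(c, 7), times(h(7, node(h(7, 7), c)), b)), node(h(7, 7), c))) = g(7, N).
Delete trivial equation times(b, 0) = times(b, 0).
Decompose g/2: 7 = 7,  node(node(node(c, 7), times(h(7, node(h(7, 7), c)), b)), node(h(7, 7), c)) = N.
Delete trivial equation 7 = 7.
Bind N := node(node(node(c, 7), times(h(7, node(h(7, 7), c)), b)), node(h(7, 7), c)).
MGU = { B = node(node(c, 7), times(h(7, node(h(7, 7), c)), b)), X1 = h(7, node(h(7, 7), c)), S = node(h(7, 7), c), X2 = 7, N = node(node(node(c, 7), times(h(7, node(h(7, 7), c)), b)), node(h(7, 7), c)) }, so X1 = h(7, node(h(7, 7), c)).

h(7, node(h(7, 7), c))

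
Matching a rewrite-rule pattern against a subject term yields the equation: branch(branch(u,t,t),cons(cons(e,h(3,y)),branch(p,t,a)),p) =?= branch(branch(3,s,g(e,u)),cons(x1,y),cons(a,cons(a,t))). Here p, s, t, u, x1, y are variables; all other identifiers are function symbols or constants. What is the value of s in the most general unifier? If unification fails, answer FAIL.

Decompose branch/3: branch(u,t,t) =?= branch(3,s,g(e,u)),  cons(cons(e,h(3,y)),branch(p,t,a)) =?= cons(x1,y),  p =?= cons(a,cons(a,t)).
Decompose branch/3: u =?= 3,  t =?= s,  t =?= g(e,u).
Bind u := 3; substituting into the one remaining equation that mentions u gives: t =?= g(e,3).
Bind t := s; substituting into the remaining equations gives: s =?= g(e,3),  cons(cons(e,h(3,y)),branch(p,s,a)) =?= cons(x1,y),  p =?= cons(a,cons(a,s)).
Bind s := g(e,3); substituting into the remaining equations gives: cons(cons(e,h(3,y)),branch(p,g(e,3),a)) =?= cons(x1,y),  p =?= cons(a,cons(a,g(e,3))). Substituting into the earlier binding gives t := g(e,3).
Decompose cons/2: cons(e,h(3,y)) =?= x1,  branch(p,g(e,3),a) =?= y.
Bind x1 := cons(e,h(3,y)); no other remaining equation mentions x1.
Bind y := branch(p,g(e,3),a); no other remaining equation mentions y. Substituting into the earlier binding gives x1 := cons(e,h(3,branch(p,g(e,3),a))).
Bind p := cons(a,cons(a,g(e,3))). Substituting into the earlier bindings gives x1 := cons(e,h(3,branch(cons(a,cons(a,g(e,3))),g(e,3),a))), y := branch(cons(a,cons(a,g(e,3))),g(e,3),a).
MGU = { u := 3, t := g(e,3), s := g(e,3), x1 := cons(e,h(3,branch(cons(a,cons(a,g(e,3))),g(e,3),a))), y := branch(cons(a,cons(a,g(e,3))),g(e,3),a), p := cons(a,cons(a,g(e,3))) }, so s := g(e,3).

g(e,3)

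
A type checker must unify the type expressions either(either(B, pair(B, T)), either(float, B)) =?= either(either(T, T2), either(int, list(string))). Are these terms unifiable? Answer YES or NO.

Decompose either/2: either(B, pair(B, T)) =?= either(T, T2),  either(float, B) =?= either(int, list(string)).
Decompose either/2: B =?= T,  pair(B, T) =?= T2.
Bind B := T; substituting into the remaining equations gives: pair(T, T) =?= T2,  either(float, T) =?= either(int, list(string)).
Bind T2 := pair(T, T); no other remaining equation mentions T2.
Decompose either/2: float =?= int,  T =?= list(string).
Clash: constants float and int differ; no unifier exists.

NO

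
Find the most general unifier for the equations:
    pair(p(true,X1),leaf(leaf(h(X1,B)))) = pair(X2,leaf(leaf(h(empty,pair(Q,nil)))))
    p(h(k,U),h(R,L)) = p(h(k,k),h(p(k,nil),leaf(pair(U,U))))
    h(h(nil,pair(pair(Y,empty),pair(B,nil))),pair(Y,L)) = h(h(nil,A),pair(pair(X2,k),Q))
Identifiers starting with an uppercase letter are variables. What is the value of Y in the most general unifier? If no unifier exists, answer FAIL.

pair(p(true,empty),k)

Decompose pair/2: p(true,X1) = X2,  leaf(leaf(h(X1,B))) = leaf(leaf(h(empty,pair(Q,nil)))).
Bind X2 := p(true,X1); substituting into the one remaining equation that mentions X2 gives: h(h(nil,pair(pair(Y,empty),pair(B,nil))),pair(Y,L)) = h(h(nil,A),pair(pair(p(true,X1),k),Q)).
Decompose leaf/1: leaf(h(X1,B)) = leaf(h(empty,pair(Q,nil))).
Decompose leaf/1: h(X1,B) = h(empty,pair(Q,nil)).
Decompose h/2: X1 = empty,  B = pair(Q,nil).
Bind X1 := empty; substituting into the one remaining equation that mentions X1 gives: h(h(nil,pair(pair(Y,empty),pair(B,nil))),pair(Y,L)) = h(h(nil,A),pair(pair(p(true,empty),k),Q)). Substituting into the earlier binding gives X2 := p(true,empty).
Bind B := pair(Q,nil); substituting into the one remaining equation that mentions B gives: h(h(nil,pair(pair(Y,empty),pair(pair(Q,nil),nil))),pair(Y,L)) = h(h(nil,A),pair(pair(p(true,empty),k),Q)).
Decompose p/2: h(k,U) = h(k,k),  h(R,L) = h(p(k,nil),leaf(pair(U,U))).
Decompose h/2: k = k,  U = k.
Delete trivial equation k = k.
Bind U := k; substituting into the one remaining equation that mentions U gives: h(R,L) = h(p(k,nil),leaf(pair(k,k))).
Decompose h/2: R = p(k,nil),  L = leaf(pair(k,k)).
Bind R := p(k,nil); no other remaining equation mentions R.
Bind L := leaf(pair(k,k)); substituting into the remaining equation gives: h(h(nil,pair(pair(Y,empty),pair(pair(Q,nil),nil))),pair(Y,leaf(pair(k,k)))) = h(h(nil,A),pair(pair(p(true,empty),k),Q)).
Decompose h/2: h(nil,pair(pair(Y,empty),pair(pair(Q,nil),nil))) = h(nil,A),  pair(Y,leaf(pair(k,k))) = pair(pair(p(true,empty),k),Q).
Decompose h/2: nil = nil,  pair(pair(Y,empty),pair(pair(Q,nil),nil)) = A.
Delete trivial equation nil = nil.
Bind A := pair(pair(Y,empty),pair(pair(Q,nil),nil)); no other remaining equation mentions A.
Decompose pair/2: Y = pair(p(true,empty),k),  leaf(pair(k,k)) = Q.
Bind Y := pair(p(true,empty),k); no other remaining equation mentions Y. Substituting into the earlier binding gives A := pair(pair(pair(p(true,empty),k),empty),pair(pair(Q,nil),nil)).
Bind Q := leaf(pair(k,k)). Substituting into the earlier bindings gives B := pair(leaf(pair(k,k)),nil), A := pair(pair(pair(p(true,empty),k),empty),pair(pair(leaf(pair(k,k)),nil),nil)).
MGU = { X2 := p(true,empty), X1 := empty, B := pair(leaf(pair(k,k)),nil), U := k, R := p(k,nil), L := leaf(pair(k,k)), A := pair(pair(pair(p(true,empty),k),empty),pair(pair(leaf(pair(k,k)),nil),nil)), Y := pair(p(true,empty),k), Q := leaf(pair(k,k)) }, so Y := pair(p(true,empty),k).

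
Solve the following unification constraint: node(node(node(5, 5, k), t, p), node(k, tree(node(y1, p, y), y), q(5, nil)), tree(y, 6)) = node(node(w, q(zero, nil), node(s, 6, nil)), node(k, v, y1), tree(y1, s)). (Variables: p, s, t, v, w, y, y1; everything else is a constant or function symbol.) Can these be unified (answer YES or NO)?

YES

Decompose node/3: node(node(5, 5, k), t, p) = node(w, q(zero, nil), node(s, 6, nil)),  node(k, tree(node(y1, p, y), y), q(5, nil)) = node(k, v, y1),  tree(y, 6) = tree(y1, s).
Decompose node/3: node(5, 5, k) = w,  t = q(zero, nil),  p = node(s, 6, nil).
Bind w := node(5, 5, k); no other remaining equation mentions w.
Bind t := q(zero, nil); no other remaining equation mentions t.
Bind p := node(s, 6, nil); substituting into the one remaining equation that mentions p gives: node(k, tree(node(y1, node(s, 6, nil), y), y), q(5, nil)) = node(k, v, y1).
Decompose node/3: k = k,  tree(node(y1, node(s, 6, nil), y), y) = v,  q(5, nil) = y1.
Delete trivial equation k = k.
Bind v := tree(node(y1, node(s, 6, nil), y), y); no other remaining equation mentions v.
Bind y1 := q(5, nil); substituting into the remaining equation gives: tree(y, 6) = tree(q(5, nil), s). Substituting into the earlier binding gives v := tree(node(q(5, nil), node(s, 6, nil), y), y).
Decompose tree/2: y = q(5, nil),  6 = s.
Bind y := q(5, nil); no other remaining equation mentions y. Substituting into the earlier binding gives v := tree(node(q(5, nil), node(s, 6, nil), q(5, nil)), q(5, nil)).
Bind s := 6. Substituting into the earlier bindings gives p := node(6, 6, nil), v := tree(node(q(5, nil), node(6, 6, nil), q(5, nil)), q(5, nil)).
No equations remain and no clash or occurs-check failure arose, so a unifier exists.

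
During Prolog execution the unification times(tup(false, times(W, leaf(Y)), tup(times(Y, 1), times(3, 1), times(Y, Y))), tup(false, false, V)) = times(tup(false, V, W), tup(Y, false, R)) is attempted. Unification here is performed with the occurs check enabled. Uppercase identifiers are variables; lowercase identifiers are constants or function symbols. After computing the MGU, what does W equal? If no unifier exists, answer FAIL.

tup(times(false, 1), times(3, 1), times(false, false))

Decompose times/2: tup(false, times(W, leaf(Y)), tup(times(Y, 1), times(3, 1), times(Y, Y))) = tup(false, V, W),  tup(false, false, V) = tup(Y, false, R).
Decompose tup/3: false = false,  times(W, leaf(Y)) = V,  tup(times(Y, 1), times(3, 1), times(Y, Y)) = W.
Delete trivial equation false = false.
Bind V := times(W, leaf(Y)); substituting into the one remaining equation that mentions V gives: tup(false, false, times(W, leaf(Y))) = tup(Y, false, R).
Bind W := tup(times(Y, 1), times(3, 1), times(Y, Y)); substituting into the remaining equation gives: tup(false, false, times(tup(times(Y, 1), times(3, 1), times(Y, Y)), leaf(Y))) = tup(Y, false, R). Substituting into the earlier binding gives V := times(tup(times(Y, 1), times(3, 1), times(Y, Y)), leaf(Y)).
Decompose tup/3: false = Y,  false = false,  times(tup(times(Y, 1), times(3, 1), times(Y, Y)), leaf(Y)) = R.
Bind Y := false; substituting into the one remaining equation that mentions Y gives: times(tup(times(false, 1), times(3, 1), times(false, false)), leaf(false)) = R. Substituting into the earlier bindings gives V := times(tup(times(false, 1), times(3, 1), times(false, false)), leaf(false)), W := tup(times(false, 1), times(3, 1), times(false, false)).
Delete trivial equation false = false.
Bind R := times(tup(times(false, 1), times(3, 1), times(false, false)), leaf(false)).
MGU = { V -> times(tup(times(false, 1), times(3, 1), times(false, false)), leaf(false)), W -> tup(times(false, 1), times(3, 1), times(false, false)), Y -> false, R -> times(tup(times(false, 1), times(3, 1), times(false, false)), leaf(false)) }, so W -> tup(times(false, 1), times(3, 1), times(false, false)).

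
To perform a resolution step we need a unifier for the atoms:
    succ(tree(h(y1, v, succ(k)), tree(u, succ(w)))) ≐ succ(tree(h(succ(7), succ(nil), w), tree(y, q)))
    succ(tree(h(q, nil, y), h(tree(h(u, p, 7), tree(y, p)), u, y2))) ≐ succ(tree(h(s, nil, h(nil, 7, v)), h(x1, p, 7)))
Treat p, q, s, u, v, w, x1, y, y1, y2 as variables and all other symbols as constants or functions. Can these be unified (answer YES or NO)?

YES

Decompose succ/1: tree(h(y1, v, succ(k)), tree(u, succ(w))) ≐ tree(h(succ(7), succ(nil), w), tree(y, q)).
Decompose tree/2: h(y1, v, succ(k)) ≐ h(succ(7), succ(nil), w),  tree(u, succ(w)) ≐ tree(y, q).
Decompose h/3: y1 ≐ succ(7),  v ≐ succ(nil),  succ(k) ≐ w.
Bind y1 := succ(7); no other remaining equation mentions y1.
Bind v := succ(nil); substituting into the one remaining equation that mentions v gives: succ(tree(h(q, nil, y), h(tree(h(u, p, 7), tree(y, p)), u, y2))) ≐ succ(tree(h(s, nil, h(nil, 7, succ(nil))), h(x1, p, 7))).
Bind w := succ(k); substituting into the one remaining equation that mentions w gives: tree(u, succ(succ(k))) ≐ tree(y, q).
Decompose tree/2: u ≐ y,  succ(succ(k)) ≐ q.
Bind u := y; substituting into the one remaining equation that mentions u gives: succ(tree(h(q, nil, y), h(tree(h(y, p, 7), tree(y, p)), y, y2))) ≐ succ(tree(h(s, nil, h(nil, 7, succ(nil))), h(x1, p, 7))).
Bind q := succ(succ(k)); substituting into the remaining equation gives: succ(tree(h(succ(succ(k)), nil, y), h(tree(h(y, p, 7), tree(y, p)), y, y2))) ≐ succ(tree(h(s, nil, h(nil, 7, succ(nil))), h(x1, p, 7))).
Decompose succ/1: tree(h(succ(succ(k)), nil, y), h(tree(h(y, p, 7), tree(y, p)), y, y2)) ≐ tree(h(s, nil, h(nil, 7, succ(nil))), h(x1, p, 7)).
Decompose tree/2: h(succ(succ(k)), nil, y) ≐ h(s, nil, h(nil, 7, succ(nil))),  h(tree(h(y, p, 7), tree(y, p)), y, y2) ≐ h(x1, p, 7).
Decompose h/3: succ(succ(k)) ≐ s,  nil ≐ nil,  y ≐ h(nil, 7, succ(nil)).
Bind s := succ(succ(k)); no other remaining equation mentions s.
Delete trivial equation nil ≐ nil.
Bind y := h(nil, 7, succ(nil)); substituting into the remaining equation gives: h(tree(h(h(nil, 7, succ(nil)), p, 7), tree(h(nil, 7, succ(nil)), p)), h(nil, 7, succ(nil)), y2) ≐ h(x1, p, 7). Substituting into the earlier binding gives u := h(nil, 7, succ(nil)).
Decompose h/3: tree(h(h(nil, 7, succ(nil)), p, 7), tree(h(nil, 7, succ(nil)), p)) ≐ x1,  h(nil, 7, succ(nil)) ≐ p,  y2 ≐ 7.
Bind x1 := tree(h(h(nil, 7, succ(nil)), p, 7), tree(h(nil, 7, succ(nil)), p)); no other remaining equation mentions x1.
Bind p := h(nil, 7, succ(nil)); no other remaining equation mentions p. Substituting into the earlier binding gives x1 := tree(h(h(nil, 7, succ(nil)), h(nil, 7, succ(nil)), 7), tree(h(nil, 7, succ(nil)), h(nil, 7, succ(nil)))).
Bind y2 := 7.
No equations remain and no clash or occurs-check failure arose, so a unifier exists.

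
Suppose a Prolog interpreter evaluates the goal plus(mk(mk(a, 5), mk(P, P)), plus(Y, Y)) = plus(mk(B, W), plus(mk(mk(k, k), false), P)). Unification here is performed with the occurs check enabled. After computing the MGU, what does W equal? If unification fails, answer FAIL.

mk(mk(mk(k, k), false), mk(mk(k, k), false))

Decompose plus/2: mk(mk(a, 5), mk(P, P)) = mk(B, W),  plus(Y, Y) = plus(mk(mk(k, k), false), P).
Decompose mk/2: mk(a, 5) = B,  mk(P, P) = W.
Bind B := mk(a, 5); no other remaining equation mentions B.
Bind W := mk(P, P); no other remaining equation mentions W.
Decompose plus/2: Y = mk(mk(k, k), false),  Y = P.
Bind Y := mk(mk(k, k), false); substituting into the remaining equation gives: mk(mk(k, k), false) = P.
Bind P := mk(mk(k, k), false). Substituting into the earlier binding gives W := mk(mk(mk(k, k), false), mk(mk(k, k), false)).
MGU = { B ↦ mk(a, 5), W ↦ mk(mk(mk(k, k), false), mk(mk(k, k), false)), Y ↦ mk(mk(k, k), false), P ↦ mk(mk(k, k), false) }, so W ↦ mk(mk(mk(k, k), false), mk(mk(k, k), false)).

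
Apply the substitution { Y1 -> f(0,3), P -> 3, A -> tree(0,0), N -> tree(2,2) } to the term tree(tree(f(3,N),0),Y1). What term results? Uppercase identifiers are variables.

tree(tree(f(3,tree(2,2)),0),f(0,3))

Replace each occurrence of Y1 with f(0,3).
Replace each occurrence of N with tree(2,2).
Result: tree(tree(f(3,tree(2,2)),0),f(0,3)).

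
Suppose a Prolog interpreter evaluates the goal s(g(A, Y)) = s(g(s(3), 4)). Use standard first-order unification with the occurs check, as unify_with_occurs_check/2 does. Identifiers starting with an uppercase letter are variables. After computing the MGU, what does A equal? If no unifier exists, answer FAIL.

Decompose s/1: g(A, Y) = g(s(3), 4).
Decompose g/2: A = s(3),  Y = 4.
Bind A := s(3); no other remaining equation mentions A.
Bind Y := 4.
MGU = { A = s(3), Y = 4 }, so A = s(3).

s(3)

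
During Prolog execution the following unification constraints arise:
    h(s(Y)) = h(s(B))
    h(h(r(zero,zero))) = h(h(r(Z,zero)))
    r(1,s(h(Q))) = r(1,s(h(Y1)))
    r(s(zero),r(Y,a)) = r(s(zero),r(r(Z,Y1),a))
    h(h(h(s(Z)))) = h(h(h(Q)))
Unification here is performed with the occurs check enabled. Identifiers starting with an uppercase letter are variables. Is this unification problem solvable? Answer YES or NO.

Decompose h/1: s(Y) = s(B).
Decompose s/1: Y = B.
Bind Y := B; substituting into the one remaining equation that mentions Y gives: r(s(zero),r(B,a)) = r(s(zero),r(r(Z,Y1),a)).
Decompose h/1: h(r(zero,zero)) = h(r(Z,zero)).
Decompose h/1: r(zero,zero) = r(Z,zero).
Decompose r/2: zero = Z,  zero = zero.
Bind Z := zero; substituting into the 2 remaining equations that mention Z gives: r(s(zero),r(B,a)) = r(s(zero),r(r(zero,Y1),a)),  h(h(h(s(zero)))) = h(h(h(Q))).
Delete trivial equation zero = zero.
Decompose r/2: 1 = 1,  s(h(Q)) = s(h(Y1)).
Delete trivial equation 1 = 1.
Decompose s/1: h(Q) = h(Y1).
Decompose h/1: Q = Y1.
Bind Q := Y1; substituting into the one remaining equation that mentions Q gives: h(h(h(s(zero)))) = h(h(h(Y1))).
Decompose r/2: s(zero) = s(zero),  r(B,a) = r(r(zero,Y1),a).
Delete trivial equation s(zero) = s(zero).
Decompose r/2: B = r(zero,Y1),  a = a.
Bind B := r(zero,Y1); no other remaining equation mentions B. Substituting into the earlier binding gives Y := r(zero,Y1).
Delete trivial equation a = a.
Decompose h/1: h(h(s(zero))) = h(h(Y1)).
Decompose h/1: h(s(zero)) = h(Y1).
Decompose h/1: s(zero) = Y1.
Bind Y1 := s(zero). Substituting into the earlier bindings gives Y := r(zero,s(zero)), Q := s(zero), B := r(zero,s(zero)).
No equations remain and no clash or occurs-check failure arose, so a unifier exists.

YES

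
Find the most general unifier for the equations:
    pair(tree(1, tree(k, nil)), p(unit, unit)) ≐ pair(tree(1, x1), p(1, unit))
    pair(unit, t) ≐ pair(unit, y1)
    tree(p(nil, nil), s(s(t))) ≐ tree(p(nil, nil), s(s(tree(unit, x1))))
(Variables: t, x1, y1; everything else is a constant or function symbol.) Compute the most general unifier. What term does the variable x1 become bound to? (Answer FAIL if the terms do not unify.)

Decompose pair/2: tree(1, tree(k, nil)) ≐ tree(1, x1),  p(unit, unit) ≐ p(1, unit).
Decompose tree/2: 1 ≐ 1,  tree(k, nil) ≐ x1.
Delete trivial equation 1 ≐ 1.
Bind x1 := tree(k, nil); substituting into the one remaining equation that mentions x1 gives: tree(p(nil, nil), s(s(t))) ≐ tree(p(nil, nil), s(s(tree(unit, tree(k, nil))))).
Decompose p/2: unit ≐ 1,  unit ≐ unit.
Clash: constants unit and 1 differ; no unifier exists.

FAIL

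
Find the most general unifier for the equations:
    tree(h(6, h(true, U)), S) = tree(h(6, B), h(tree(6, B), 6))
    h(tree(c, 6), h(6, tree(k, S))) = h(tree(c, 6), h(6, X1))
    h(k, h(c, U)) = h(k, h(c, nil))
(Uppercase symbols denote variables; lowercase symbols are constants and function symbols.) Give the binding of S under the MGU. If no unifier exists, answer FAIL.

Decompose tree/2: h(6, h(true, U)) = h(6, B),  S = h(tree(6, B), 6).
Decompose h/2: 6 = 6,  h(true, U) = B.
Delete trivial equation 6 = 6.
Bind B := h(true, U); substituting into the one remaining equation that mentions B gives: S = h(tree(6, h(true, U)), 6).
Bind S := h(tree(6, h(true, U)), 6); substituting into the one remaining equation that mentions S gives: h(tree(c, 6), h(6, tree(k, h(tree(6, h(true, U)), 6)))) = h(tree(c, 6), h(6, X1)).
Decompose h/2: tree(c, 6) = tree(c, 6),  h(6, tree(k, h(tree(6, h(true, U)), 6))) = h(6, X1).
Delete trivial equation tree(c, 6) = tree(c, 6).
Decompose h/2: 6 = 6,  tree(k, h(tree(6, h(true, U)), 6)) = X1.
Delete trivial equation 6 = 6.
Bind X1 := tree(k, h(tree(6, h(true, U)), 6)); no other remaining equation mentions X1.
Decompose h/2: k = k,  h(c, U) = h(c, nil).
Delete trivial equation k = k.
Decompose h/2: c = c,  U = nil.
Delete trivial equation c = c.
Bind U := nil. Substituting into the earlier bindings gives B := h(true, nil), S := h(tree(6, h(true, nil)), 6), X1 := tree(k, h(tree(6, h(true, nil)), 6)).
MGU = { B -> h(true, nil), S -> h(tree(6, h(true, nil)), 6), X1 -> tree(k, h(tree(6, h(true, nil)), 6)), U -> nil }, so S -> h(tree(6, h(true, nil)), 6).

h(tree(6, h(true, nil)), 6)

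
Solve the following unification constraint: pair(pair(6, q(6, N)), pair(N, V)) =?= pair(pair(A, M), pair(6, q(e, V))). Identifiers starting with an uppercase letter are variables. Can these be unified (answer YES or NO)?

Decompose pair/2: pair(6, q(6, N)) =?= pair(A, M),  pair(N, V) =?= pair(6, q(e, V)).
Decompose pair/2: 6 =?= A,  q(6, N) =?= M.
Bind A := 6; no other remaining equation mentions A.
Bind M := q(6, N); no other remaining equation mentions M.
Decompose pair/2: N =?= 6,  V =?= q(e, V).
Bind N := 6; no other remaining equation mentions N. Substituting into the earlier binding gives M := q(6, 6).
Occurs check fails: V occurs in q(e, V); the equation V =?= q(e, V) has no finite solution.

NO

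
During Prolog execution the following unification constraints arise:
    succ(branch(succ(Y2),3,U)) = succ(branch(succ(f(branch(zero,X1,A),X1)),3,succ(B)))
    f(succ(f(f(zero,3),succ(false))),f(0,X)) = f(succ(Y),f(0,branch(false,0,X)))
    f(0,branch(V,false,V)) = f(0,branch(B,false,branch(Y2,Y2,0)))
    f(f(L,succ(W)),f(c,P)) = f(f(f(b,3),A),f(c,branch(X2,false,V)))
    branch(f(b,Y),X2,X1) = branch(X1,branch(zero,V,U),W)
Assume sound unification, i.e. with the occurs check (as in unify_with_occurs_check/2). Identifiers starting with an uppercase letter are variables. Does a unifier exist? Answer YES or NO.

NO

Decompose succ/1: branch(succ(Y2),3,U) = branch(succ(f(branch(zero,X1,A),X1)),3,succ(B)).
Decompose branch/3: succ(Y2) = succ(f(branch(zero,X1,A),X1)),  3 = 3,  U = succ(B).
Decompose succ/1: Y2 = f(branch(zero,X1,A),X1).
Bind Y2 := f(branch(zero,X1,A),X1); substituting into the one remaining equation that mentions Y2 gives: f(0,branch(V,false,V)) = f(0,branch(B,false,branch(f(branch(zero,X1,A),X1),f(branch(zero,X1,A),X1),0))).
Delete trivial equation 3 = 3.
Bind U := succ(B); substituting into the one remaining equation that mentions U gives: branch(f(b,Y),X2,X1) = branch(X1,branch(zero,V,succ(B)),W).
Decompose f/2: succ(f(f(zero,3),succ(false))) = succ(Y),  f(0,X) = f(0,branch(false,0,X)).
Decompose succ/1: f(f(zero,3),succ(false)) = Y.
Bind Y := f(f(zero,3),succ(false)); substituting into the one remaining equation that mentions Y gives: branch(f(b,f(f(zero,3),succ(false))),X2,X1) = branch(X1,branch(zero,V,succ(B)),W).
Decompose f/2: 0 = 0,  X = branch(false,0,X).
Delete trivial equation 0 = 0.
Occurs check fails: X occurs in branch(false,0,X); the equation X = branch(false,0,X) has no finite solution.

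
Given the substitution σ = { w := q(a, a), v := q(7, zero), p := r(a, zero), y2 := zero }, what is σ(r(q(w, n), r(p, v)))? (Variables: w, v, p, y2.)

Replace each occurrence of w with q(a, a).
Replace each occurrence of v with q(7, zero).
Replace each occurrence of p with r(a, zero).
Result: r(q(q(a, a), n), r(r(a, zero), q(7, zero))).

r(q(q(a, a), n), r(r(a, zero), q(7, zero)))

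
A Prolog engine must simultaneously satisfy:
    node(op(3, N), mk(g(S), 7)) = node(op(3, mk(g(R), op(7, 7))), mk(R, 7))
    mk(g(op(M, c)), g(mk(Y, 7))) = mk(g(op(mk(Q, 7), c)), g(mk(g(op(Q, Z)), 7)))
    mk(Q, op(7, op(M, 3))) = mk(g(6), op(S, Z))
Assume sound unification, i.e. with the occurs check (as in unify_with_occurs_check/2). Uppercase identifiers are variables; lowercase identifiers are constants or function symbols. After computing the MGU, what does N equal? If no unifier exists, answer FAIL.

mk(g(g(7)), op(7, 7))

Decompose node/2: op(3, N) = op(3, mk(g(R), op(7, 7))),  mk(g(S), 7) = mk(R, 7).
Decompose op/2: 3 = 3,  N = mk(g(R), op(7, 7)).
Delete trivial equation 3 = 3.
Bind N := mk(g(R), op(7, 7)); no other remaining equation mentions N.
Decompose mk/2: g(S) = R,  7 = 7.
Bind R := g(S); no other remaining equation mentions R. Substituting into the earlier binding gives N := mk(g(g(S)), op(7, 7)).
Delete trivial equation 7 = 7.
Decompose mk/2: g(op(M, c)) = g(op(mk(Q, 7), c)),  g(mk(Y, 7)) = g(mk(g(op(Q, Z)), 7)).
Decompose g/1: op(M, c) = op(mk(Q, 7), c).
Decompose op/2: M = mk(Q, 7),  c = c.
Bind M := mk(Q, 7); substituting into the one remaining equation that mentions M gives: mk(Q, op(7, op(mk(Q, 7), 3))) = mk(g(6), op(S, Z)).
Delete trivial equation c = c.
Decompose g/1: mk(Y, 7) = mk(g(op(Q, Z)), 7).
Decompose mk/2: Y = g(op(Q, Z)),  7 = 7.
Bind Y := g(op(Q, Z)); no other remaining equation mentions Y.
Delete trivial equation 7 = 7.
Decompose mk/2: Q = g(6),  op(7, op(mk(Q, 7), 3)) = op(S, Z).
Bind Q := g(6); substituting into the remaining equation gives: op(7, op(mk(g(6), 7), 3)) = op(S, Z). Substituting into the earlier bindings gives M := mk(g(6), 7), Y := g(op(g(6), Z)).
Decompose op/2: 7 = S,  op(mk(g(6), 7), 3) = Z.
Bind S := 7; no other remaining equation mentions S. Substituting into the earlier bindings gives N := mk(g(g(7)), op(7, 7)), R := g(7).
Bind Z := op(mk(g(6), 7), 3). Substituting into the earlier binding gives Y := g(op(g(6), op(mk(g(6), 7), 3))).
MGU = { N -> mk(g(g(7)), op(7, 7)), R -> g(7), M -> mk(g(6), 7), Y -> g(op(g(6), op(mk(g(6), 7), 3))), Q -> g(6), S -> 7, Z -> op(mk(g(6), 7), 3) }, so N -> mk(g(g(7)), op(7, 7)).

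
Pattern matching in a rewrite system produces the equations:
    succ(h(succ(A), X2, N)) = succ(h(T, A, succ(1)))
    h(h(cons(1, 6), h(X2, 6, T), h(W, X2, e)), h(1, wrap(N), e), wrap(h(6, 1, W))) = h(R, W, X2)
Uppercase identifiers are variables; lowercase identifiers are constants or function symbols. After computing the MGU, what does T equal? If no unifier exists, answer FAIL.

succ(wrap(h(6, 1, h(1, wrap(succ(1)), e))))

Decompose succ/1: h(succ(A), X2, N) = h(T, A, succ(1)).
Decompose h/3: succ(A) = T,  X2 = A,  N = succ(1).
Bind T := succ(A); substituting into the one remaining equation that mentions T gives: h(h(cons(1, 6), h(X2, 6, succ(A)), h(W, X2, e)), h(1, wrap(N), e), wrap(h(6, 1, W))) = h(R, W, X2).
Bind X2 := A; substituting into the one remaining equation that mentions X2 gives: h(h(cons(1, 6), h(A, 6, succ(A)), h(W, A, e)), h(1, wrap(N), e), wrap(h(6, 1, W))) = h(R, W, A).
Bind N := succ(1); substituting into the remaining equation gives: h(h(cons(1, 6), h(A, 6, succ(A)), h(W, A, e)), h(1, wrap(succ(1)), e), wrap(h(6, 1, W))) = h(R, W, A).
Decompose h/3: h(cons(1, 6), h(A, 6, succ(A)), h(W, A, e)) = R,  h(1, wrap(succ(1)), e) = W,  wrap(h(6, 1, W)) = A.
Bind R := h(cons(1, 6), h(A, 6, succ(A)), h(W, A, e)); no other remaining equation mentions R.
Bind W := h(1, wrap(succ(1)), e); substituting into the remaining equation gives: wrap(h(6, 1, h(1, wrap(succ(1)), e))) = A. Substituting into the earlier binding gives R := h(cons(1, 6), h(A, 6, succ(A)), h(h(1, wrap(succ(1)), e), A, e)).
Bind A := wrap(h(6, 1, h(1, wrap(succ(1)), e))). Substituting into the earlier bindings gives T := succ(wrap(h(6, 1, h(1, wrap(succ(1)), e)))), X2 := wrap(h(6, 1, h(1, wrap(succ(1)), e))), R := h(cons(1, 6), h(wrap(h(6, 1, h(1, wrap(succ(1)), e))), 6, succ(wrap(h(6, 1, h(1, wrap(succ(1)), e))))), h(h(1, wrap(succ(1)), e), wrap(h(6, 1, h(1, wrap(succ(1)), e))), e)).
MGU = { T -> succ(wrap(h(6, 1, h(1, wrap(succ(1)), e)))), X2 -> wrap(h(6, 1, h(1, wrap(succ(1)), e))), N -> succ(1), R -> h(cons(1, 6), h(wrap(h(6, 1, h(1, wrap(succ(1)), e))), 6, succ(wrap(h(6, 1, h(1, wrap(succ(1)), e))))), h(h(1, wrap(succ(1)), e), wrap(h(6, 1, h(1, wrap(succ(1)), e))), e)), W -> h(1, wrap(succ(1)), e), A -> wrap(h(6, 1, h(1, wrap(succ(1)), e))) }, so T -> succ(wrap(h(6, 1, h(1, wrap(succ(1)), e)))).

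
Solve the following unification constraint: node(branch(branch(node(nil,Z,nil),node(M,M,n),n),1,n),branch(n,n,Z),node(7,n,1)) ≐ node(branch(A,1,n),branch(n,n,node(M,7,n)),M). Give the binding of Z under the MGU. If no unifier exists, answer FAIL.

Decompose node/3: branch(branch(node(nil,Z,nil),node(M,M,n),n),1,n) ≐ branch(A,1,n),  branch(n,n,Z) ≐ branch(n,n,node(M,7,n)),  node(7,n,1) ≐ M.
Decompose branch/3: branch(node(nil,Z,nil),node(M,M,n),n) ≐ A,  1 ≐ 1,  n ≐ n.
Bind A := branch(node(nil,Z,nil),node(M,M,n),n); no other remaining equation mentions A.
Delete trivial equation 1 ≐ 1.
Delete trivial equation n ≐ n.
Decompose branch/3: n ≐ n,  n ≐ n,  Z ≐ node(M,7,n).
Delete trivial equation n ≐ n.
Delete trivial equation n ≐ n.
Bind Z := node(M,7,n); no other remaining equation mentions Z. Substituting into the earlier binding gives A := branch(node(nil,node(M,7,n),nil),node(M,M,n),n).
Bind M := node(7,n,1). Substituting into the earlier bindings gives A := branch(node(nil,node(node(7,n,1),7,n),nil),node(node(7,n,1),node(7,n,1),n),n), Z := node(node(7,n,1),7,n).
MGU = { A ↦ branch(node(nil,node(node(7,n,1),7,n),nil),node(node(7,n,1),node(7,n,1),n),n), Z ↦ node(node(7,n,1),7,n), M ↦ node(7,n,1) }, so Z ↦ node(node(7,n,1),7,n).

node(node(7,n,1),7,n)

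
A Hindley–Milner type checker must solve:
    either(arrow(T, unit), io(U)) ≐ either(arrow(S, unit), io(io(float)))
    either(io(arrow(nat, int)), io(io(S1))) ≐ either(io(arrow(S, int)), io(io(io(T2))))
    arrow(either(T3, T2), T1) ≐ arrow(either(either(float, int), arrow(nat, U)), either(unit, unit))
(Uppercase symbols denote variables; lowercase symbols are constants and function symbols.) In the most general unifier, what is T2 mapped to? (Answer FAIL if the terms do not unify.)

arrow(nat, io(float))

Decompose either/2: arrow(T, unit) ≐ arrow(S, unit),  io(U) ≐ io(io(float)).
Decompose arrow/2: T ≐ S,  unit ≐ unit.
Bind T := S; no other remaining equation mentions T.
Delete trivial equation unit ≐ unit.
Decompose io/1: U ≐ io(float).
Bind U := io(float); substituting into the one remaining equation that mentions U gives: arrow(either(T3, T2), T1) ≐ arrow(either(either(float, int), arrow(nat, io(float))), either(unit, unit)).
Decompose either/2: io(arrow(nat, int)) ≐ io(arrow(S, int)),  io(io(S1)) ≐ io(io(io(T2))).
Decompose io/1: arrow(nat, int) ≐ arrow(S, int).
Decompose arrow/2: nat ≐ S,  int ≐ int.
Bind S := nat; no other remaining equation mentions S. Substituting into the earlier binding gives T := nat.
Delete trivial equation int ≐ int.
Decompose io/1: io(S1) ≐ io(io(T2)).
Decompose io/1: S1 ≐ io(T2).
Bind S1 := io(T2); no other remaining equation mentions S1.
Decompose arrow/2: either(T3, T2) ≐ either(either(float, int), arrow(nat, io(float))),  T1 ≐ either(unit, unit).
Decompose either/2: T3 ≐ either(float, int),  T2 ≐ arrow(nat, io(float)).
Bind T3 := either(float, int); no other remaining equation mentions T3.
Bind T2 := arrow(nat, io(float)); no other remaining equation mentions T2. Substituting into the earlier binding gives S1 := io(arrow(nat, io(float))).
Bind T1 := either(unit, unit).
MGU = { T ↦ nat, U ↦ io(float), S ↦ nat, S1 ↦ io(arrow(nat, io(float))), T3 ↦ either(float, int), T2 ↦ arrow(nat, io(float)), T1 ↦ either(unit, unit) }, so T2 ↦ arrow(nat, io(float)).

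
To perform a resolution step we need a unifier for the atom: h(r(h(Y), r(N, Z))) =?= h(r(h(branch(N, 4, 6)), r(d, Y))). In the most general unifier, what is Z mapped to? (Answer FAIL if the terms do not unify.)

branch(d, 4, 6)

Decompose h/1: r(h(Y), r(N, Z)) =?= r(h(branch(N, 4, 6)), r(d, Y)).
Decompose r/2: h(Y) =?= h(branch(N, 4, 6)),  r(N, Z) =?= r(d, Y).
Decompose h/1: Y =?= branch(N, 4, 6).
Bind Y := branch(N, 4, 6); substituting into the remaining equation gives: r(N, Z) =?= r(d, branch(N, 4, 6)).
Decompose r/2: N =?= d,  Z =?= branch(N, 4, 6).
Bind N := d; substituting into the remaining equation gives: Z =?= branch(d, 4, 6). Substituting into the earlier binding gives Y := branch(d, 4, 6).
Bind Z := branch(d, 4, 6).
MGU = { Y -> branch(d, 4, 6), N -> d, Z -> branch(d, 4, 6) }, so Z -> branch(d, 4, 6).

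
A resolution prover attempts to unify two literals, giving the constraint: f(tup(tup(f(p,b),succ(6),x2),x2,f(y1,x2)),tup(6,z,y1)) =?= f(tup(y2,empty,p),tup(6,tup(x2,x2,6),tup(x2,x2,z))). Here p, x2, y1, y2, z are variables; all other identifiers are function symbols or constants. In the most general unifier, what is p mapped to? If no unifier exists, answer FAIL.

f(tup(empty,empty,tup(empty,empty,6)),empty)

Decompose f/2: tup(tup(f(p,b),succ(6),x2),x2,f(y1,x2)) =?= tup(y2,empty,p),  tup(6,z,y1) =?= tup(6,tup(x2,x2,6),tup(x2,x2,z)).
Decompose tup/3: tup(f(p,b),succ(6),x2) =?= y2,  x2 =?= empty,  f(y1,x2) =?= p.
Bind y2 := tup(f(p,b),succ(6),x2); no other remaining equation mentions y2.
Bind x2 := empty; substituting into the remaining equations gives: f(y1,empty) =?= p,  tup(6,z,y1) =?= tup(6,tup(empty,empty,6),tup(empty,empty,z)). Substituting into the earlier binding gives y2 := tup(f(p,b),succ(6),empty).
Bind p := f(y1,empty); no other remaining equation mentions p. Substituting into the earlier binding gives y2 := tup(f(f(y1,empty),b),succ(6),empty).
Decompose tup/3: 6 =?= 6,  z =?= tup(empty,empty,6),  y1 =?= tup(empty,empty,z).
Delete trivial equation 6 =?= 6.
Bind z := tup(empty,empty,6); substituting into the remaining equation gives: y1 =?= tup(empty,empty,tup(empty,empty,6)).
Bind y1 := tup(empty,empty,tup(empty,empty,6)). Substituting into the earlier bindings gives y2 := tup(f(f(tup(empty,empty,tup(empty,empty,6)),empty),b),succ(6),empty), p := f(tup(empty,empty,tup(empty,empty,6)),empty).
MGU = { y2 -> tup(f(f(tup(empty,empty,tup(empty,empty,6)),empty),b),succ(6),empty), x2 -> empty, p -> f(tup(empty,empty,tup(empty,empty,6)),empty), z -> tup(empty,empty,6), y1 -> tup(empty,empty,tup(empty,empty,6)) }, so p -> f(tup(empty,empty,tup(empty,empty,6)),empty).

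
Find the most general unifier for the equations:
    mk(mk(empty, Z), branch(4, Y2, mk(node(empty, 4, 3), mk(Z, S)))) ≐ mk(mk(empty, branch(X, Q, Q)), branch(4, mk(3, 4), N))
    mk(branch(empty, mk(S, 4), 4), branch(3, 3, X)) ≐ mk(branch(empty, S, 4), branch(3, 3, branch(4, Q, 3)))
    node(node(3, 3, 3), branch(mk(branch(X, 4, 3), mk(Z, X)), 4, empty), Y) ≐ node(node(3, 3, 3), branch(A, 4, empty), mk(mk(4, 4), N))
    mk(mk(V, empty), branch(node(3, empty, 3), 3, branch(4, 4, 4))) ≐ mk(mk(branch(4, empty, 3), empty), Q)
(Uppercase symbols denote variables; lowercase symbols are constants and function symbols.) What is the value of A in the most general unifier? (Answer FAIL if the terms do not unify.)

Decompose mk/2: mk(empty, Z) ≐ mk(empty, branch(X, Q, Q)),  branch(4, Y2, mk(node(empty, 4, 3), mk(Z, S))) ≐ branch(4, mk(3, 4), N).
Decompose mk/2: empty ≐ empty,  Z ≐ branch(X, Q, Q).
Delete trivial equation empty ≐ empty.
Bind Z := branch(X, Q, Q); substituting into the 2 remaining equations that mention Z gives: branch(4, Y2, mk(node(empty, 4, 3), mk(branch(X, Q, Q), S))) ≐ branch(4, mk(3, 4), N),  node(node(3, 3, 3), branch(mk(branch(X, 4, 3), mk(branch(X, Q, Q), X)), 4, empty), Y) ≐ node(node(3, 3, 3), branch(A, 4, empty), mk(mk(4, 4), N)).
Decompose branch/3: 4 ≐ 4,  Y2 ≐ mk(3, 4),  mk(node(empty, 4, 3), mk(branch(X, Q, Q), S)) ≐ N.
Delete trivial equation 4 ≐ 4.
Bind Y2 := mk(3, 4); no other remaining equation mentions Y2.
Bind N := mk(node(empty, 4, 3), mk(branch(X, Q, Q), S)); substituting into the one remaining equation that mentions N gives: node(node(3, 3, 3), branch(mk(branch(X, 4, 3), mk(branch(X, Q, Q), X)), 4, empty), Y) ≐ node(node(3, 3, 3), branch(A, 4, empty), mk(mk(4, 4), mk(node(empty, 4, 3), mk(branch(X, Q, Q), S)))).
Decompose mk/2: branch(empty, mk(S, 4), 4) ≐ branch(empty, S, 4),  branch(3, 3, X) ≐ branch(3, 3, branch(4, Q, 3)).
Decompose branch/3: empty ≐ empty,  mk(S, 4) ≐ S,  4 ≐ 4.
Delete trivial equation empty ≐ empty.
Occurs check fails: S occurs in mk(S, 4); the equation S ≐ mk(S, 4) has no finite solution.

FAIL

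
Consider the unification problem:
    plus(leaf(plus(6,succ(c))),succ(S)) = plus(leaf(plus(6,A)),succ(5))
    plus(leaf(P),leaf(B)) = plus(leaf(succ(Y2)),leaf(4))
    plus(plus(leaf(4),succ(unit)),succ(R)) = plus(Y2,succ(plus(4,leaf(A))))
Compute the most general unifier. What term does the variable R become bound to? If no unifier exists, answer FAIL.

Decompose plus/2: leaf(plus(6,succ(c))) = leaf(plus(6,A)),  succ(S) = succ(5).
Decompose leaf/1: plus(6,succ(c)) = plus(6,A).
Decompose plus/2: 6 = 6,  succ(c) = A.
Delete trivial equation 6 = 6.
Bind A := succ(c); substituting into the one remaining equation that mentions A gives: plus(plus(leaf(4),succ(unit)),succ(R)) = plus(Y2,succ(plus(4,leaf(succ(c))))).
Decompose succ/1: S = 5.
Bind S := 5; no other remaining equation mentions S.
Decompose plus/2: leaf(P) = leaf(succ(Y2)),  leaf(B) = leaf(4).
Decompose leaf/1: P = succ(Y2).
Bind P := succ(Y2); no other remaining equation mentions P.
Decompose leaf/1: B = 4.
Bind B := 4; no other remaining equation mentions B.
Decompose plus/2: plus(leaf(4),succ(unit)) = Y2,  succ(R) = succ(plus(4,leaf(succ(c)))).
Bind Y2 := plus(leaf(4),succ(unit)); no other remaining equation mentions Y2. Substituting into the earlier binding gives P := succ(plus(leaf(4),succ(unit))).
Decompose succ/1: R = plus(4,leaf(succ(c))).
Bind R := plus(4,leaf(succ(c))).
MGU = { A ↦ succ(c), S ↦ 5, P ↦ succ(plus(leaf(4),succ(unit))), B ↦ 4, Y2 ↦ plus(leaf(4),succ(unit)), R ↦ plus(4,leaf(succ(c))) }, so R ↦ plus(4,leaf(succ(c))).

plus(4,leaf(succ(c)))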